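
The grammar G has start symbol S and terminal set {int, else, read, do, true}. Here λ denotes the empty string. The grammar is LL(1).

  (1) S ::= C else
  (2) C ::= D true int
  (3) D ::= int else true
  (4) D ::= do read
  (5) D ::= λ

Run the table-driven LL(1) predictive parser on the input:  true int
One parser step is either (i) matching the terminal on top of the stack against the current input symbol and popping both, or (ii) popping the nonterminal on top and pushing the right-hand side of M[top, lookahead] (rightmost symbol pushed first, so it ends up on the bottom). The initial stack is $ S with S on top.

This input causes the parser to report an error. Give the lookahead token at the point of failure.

$

step 1: stack=$ S  input=true int $  — expand S ::= C else
step 2: stack=$ else C  input=true int $  — expand C ::= D true int
step 3: stack=$ else int true D  input=true int $  — expand D ::= λ
step 4: stack=$ else int true  input=true int $  — match true
step 5: stack=$ else int  input=int $  — match int
step 6: stack=$ else  input=$  — error: top is terminal else but lookahead is $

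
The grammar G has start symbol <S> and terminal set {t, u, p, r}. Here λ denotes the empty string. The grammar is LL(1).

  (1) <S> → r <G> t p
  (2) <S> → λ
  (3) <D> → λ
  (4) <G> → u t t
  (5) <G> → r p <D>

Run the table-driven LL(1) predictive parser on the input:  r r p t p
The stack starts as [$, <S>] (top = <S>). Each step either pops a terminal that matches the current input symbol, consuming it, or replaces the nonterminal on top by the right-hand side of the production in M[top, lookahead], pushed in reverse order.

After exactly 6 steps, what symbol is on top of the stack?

t

step 1: stack=$ <S>  input=r r p t p $  — expand <S> → r <G> t p
step 2: stack=$ p t <G> r  input=r r p t p $  — match r
step 3: stack=$ p t <G>  input=r p t p $  — expand <G> → r p <D>
step 4: stack=$ p t <D> p r  input=r p t p $  — match r
step 5: stack=$ p t <D> p  input=p t p $  — match p
step 6: stack=$ p t <D>  input=t p $  — expand <D> → λ
Stack after step 6: $ p t (top = t).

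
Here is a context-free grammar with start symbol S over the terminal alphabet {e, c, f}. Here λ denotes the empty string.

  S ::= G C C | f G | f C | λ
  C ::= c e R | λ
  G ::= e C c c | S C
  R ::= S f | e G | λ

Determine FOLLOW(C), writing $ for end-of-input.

FIRST(C) = {λ, c}
FIRST(S) = {λ, c, e, f}  (via G C C)
FIRST(G) = {λ, c, e, f}  (via S C)
FIRST(R) = {λ, c, e, f}  (via S f)
FOLLOW(S) includes $ since S is the start symbol.
FOLLOW(S): in G::=S C, S is followed by C with FIRST {λ, c}; in G::=S C, the suffix after S is nullable, so FOLLOW(S) ⊇ FOLLOW(G) = {$, c, f}; in R::=S f, S is followed by f with FIRST {f}. Thus FOLLOW(S) = {$, c, f}.
FOLLOW(C): in S::=G C C (occurrence 1), C is followed by C with FIRST {λ, c}; in S::=G C C (occurrence 1), the suffix after C is nullable, so FOLLOW(C) ⊇ FOLLOW(S) = {$, c, f}; in S::=G C C (occurrence 2), the suffix after C is empty, so FOLLOW(C) ⊇ FOLLOW(S) = {$, c, f}; in S::=f C, the suffix after C is empty, so FOLLOW(C) ⊇ FOLLOW(S) = {$, c, f}; in G::=e C c c, C is followed by c c with FIRST {c}; in G::=S C, the suffix after C is empty, so FOLLOW(C) ⊇ FOLLOW(G) = {$, c, f}. Thus FOLLOW(C) = {$, c, f}.
FOLLOW(R): in C::=c e R, the suffix after R is empty, so FOLLOW(R) ⊇ FOLLOW(C) = {$, c, f}. Thus FOLLOW(R) = {$, c, f}.
FOLLOW(G): in S::=G C C, G is followed by C C with FIRST {λ, c}; in S::=G C C, the suffix after G is nullable, so FOLLOW(G) ⊇ FOLLOW(S) = {$, c, f}; in S::=f G, the suffix after G is empty, so FOLLOW(G) ⊇ FOLLOW(S) = {$, c, f}; in R::=e G, the suffix after G is empty, so FOLLOW(G) ⊇ FOLLOW(R) = {$, c, f}. Thus FOLLOW(G) = {$, c, f}.

{$, c, f}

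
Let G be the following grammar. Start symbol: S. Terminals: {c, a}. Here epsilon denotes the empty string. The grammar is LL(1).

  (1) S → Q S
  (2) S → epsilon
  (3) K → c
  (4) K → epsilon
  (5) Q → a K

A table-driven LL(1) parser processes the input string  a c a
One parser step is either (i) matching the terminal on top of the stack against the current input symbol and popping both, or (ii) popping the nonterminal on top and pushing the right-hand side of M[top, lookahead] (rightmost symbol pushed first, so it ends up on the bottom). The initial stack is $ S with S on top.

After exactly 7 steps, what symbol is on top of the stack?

a

     Stack    Input    Action
  1  $ S      a c a $  expand S → Q S
  2  $ S Q    a c a $  expand Q → a K
  3  $ S K a  a c a $  match a
  4  $ S K    c a $    expand K → c
  5  $ S c    c a $    match c
  6  $ S      a $      expand S → Q S
  7  $ S Q    a $      expand Q → a K
Stack after step 7: $ S K a (top = a).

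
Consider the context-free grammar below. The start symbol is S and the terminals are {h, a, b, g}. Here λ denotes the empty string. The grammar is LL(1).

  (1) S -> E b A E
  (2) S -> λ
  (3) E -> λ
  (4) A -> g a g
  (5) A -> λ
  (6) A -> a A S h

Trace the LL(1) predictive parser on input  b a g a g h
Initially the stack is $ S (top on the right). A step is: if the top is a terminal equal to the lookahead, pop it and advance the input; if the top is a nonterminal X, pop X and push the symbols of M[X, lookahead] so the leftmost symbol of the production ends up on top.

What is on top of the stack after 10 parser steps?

step 1: stack=$ S  input=b a g a g h $  — expand S -> E b A E
step 2: stack=$ E A b E  input=b a g a g h $  — expand E -> λ
step 3: stack=$ E A b  input=b a g a g h $  — match b
step 4: stack=$ E A  input=a g a g h $  — expand A -> a A S h
step 5: stack=$ E h S A a  input=a g a g h $  — match a
step 6: stack=$ E h S A  input=g a g h $  — expand A -> g a g
step 7: stack=$ E h S g a g  input=g a g h $  — match g
step 8: stack=$ E h S g a  input=a g h $  — match a
step 9: stack=$ E h S g  input=g h $  — match g
step 10: stack=$ E h S  input=h $  — expand S -> λ
Stack after step 10: $ E h (top = h).

h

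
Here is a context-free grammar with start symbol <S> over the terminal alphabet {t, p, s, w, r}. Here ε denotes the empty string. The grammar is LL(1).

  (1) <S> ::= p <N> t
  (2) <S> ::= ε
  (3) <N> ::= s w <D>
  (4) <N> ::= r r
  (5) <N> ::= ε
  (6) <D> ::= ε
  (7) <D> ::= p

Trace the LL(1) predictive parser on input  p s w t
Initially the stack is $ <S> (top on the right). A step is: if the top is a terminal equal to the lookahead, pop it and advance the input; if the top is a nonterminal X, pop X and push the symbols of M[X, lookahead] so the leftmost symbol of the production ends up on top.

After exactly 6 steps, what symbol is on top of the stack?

t

step 1: stack=$ <S>  input=p s w t $  — expand <S> ::= p <N> t
step 2: stack=$ t <N> p  input=p s w t $  — match p
step 3: stack=$ t <N>  input=s w t $  — expand <N> ::= s w <D>
step 4: stack=$ t <D> w s  input=s w t $  — match s
step 5: stack=$ t <D> w  input=w t $  — match w
step 6: stack=$ t <D>  input=t $  — expand <D> ::= ε
Stack after step 6: $ t (top = t).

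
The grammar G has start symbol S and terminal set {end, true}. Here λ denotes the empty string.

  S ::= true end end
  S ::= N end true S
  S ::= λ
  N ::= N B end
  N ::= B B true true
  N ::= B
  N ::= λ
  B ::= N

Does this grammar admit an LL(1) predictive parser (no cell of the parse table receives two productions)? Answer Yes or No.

No

FIRST(S) = {λ, end, true}
FIRST(N) = {λ, end, true}
FIRST(B) = {λ, end, true}
FOLLOW(S) = {$}
FOLLOW(N) = {end, true}
FOLLOW(B) = {end, true}
Cell M[N, end] receives both N ::= N B end and N ::= B B true true and N ::= B and N ::= λ — the grammar is not LL(1).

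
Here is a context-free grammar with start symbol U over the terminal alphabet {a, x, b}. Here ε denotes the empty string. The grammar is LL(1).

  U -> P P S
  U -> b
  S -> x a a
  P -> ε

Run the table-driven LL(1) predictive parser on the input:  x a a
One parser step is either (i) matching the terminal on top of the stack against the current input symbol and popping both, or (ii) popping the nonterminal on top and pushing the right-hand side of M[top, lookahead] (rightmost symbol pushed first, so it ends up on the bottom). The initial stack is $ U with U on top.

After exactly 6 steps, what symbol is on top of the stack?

step 1: stack=$ U  input=x a a $  — expand U -> P P S
step 2: stack=$ S P P  input=x a a $  — expand P -> ε
step 3: stack=$ S P  input=x a a $  — expand P -> ε
step 4: stack=$ S  input=x a a $  — expand S -> x a a
step 5: stack=$ a a x  input=x a a $  — match x
step 6: stack=$ a a  input=a a $  — match a
Stack after step 6: $ a (top = a).

a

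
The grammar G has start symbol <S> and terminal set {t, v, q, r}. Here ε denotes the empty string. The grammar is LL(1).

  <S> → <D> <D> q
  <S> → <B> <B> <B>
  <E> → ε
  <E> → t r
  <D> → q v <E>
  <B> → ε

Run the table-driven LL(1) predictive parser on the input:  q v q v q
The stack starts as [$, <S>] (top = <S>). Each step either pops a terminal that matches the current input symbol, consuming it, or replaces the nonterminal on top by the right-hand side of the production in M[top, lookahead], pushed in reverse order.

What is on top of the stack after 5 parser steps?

     Stack            Input        Action
  1  $ <S>            q v q v q $  expand <S> → <D> <D> q
  2  $ q <D> <D>      q v q v q $  expand <D> → q v <E>
  3  $ q <D> <E> v q  q v q v q $  match q
  4  $ q <D> <E> v    v q v q $    match v
  5  $ q <D> <E>      q v q $      expand <E> → ε
Stack after step 5: $ q <D> (top = <D>).

<D>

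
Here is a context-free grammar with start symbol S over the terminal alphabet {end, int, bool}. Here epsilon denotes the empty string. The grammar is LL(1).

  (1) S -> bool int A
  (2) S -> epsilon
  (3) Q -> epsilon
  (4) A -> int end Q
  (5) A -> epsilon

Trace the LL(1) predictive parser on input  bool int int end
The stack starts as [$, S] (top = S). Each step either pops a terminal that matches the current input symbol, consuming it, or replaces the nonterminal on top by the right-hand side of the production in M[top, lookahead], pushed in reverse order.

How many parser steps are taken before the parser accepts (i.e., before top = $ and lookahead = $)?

step 1: stack=$ S  input=bool int int end $  — expand S -> bool int A
step 2: stack=$ A int bool  input=bool int int end $  — match bool
step 3: stack=$ A int  input=int int end $  — match int
step 4: stack=$ A  input=int end $  — expand A -> int end Q
step 5: stack=$ Q end int  input=int end $  — match int
step 6: stack=$ Q end  input=end $  — match end
step 7: stack=$ Q  input=$  — expand Q -> epsilon
Accept reached after 7 steps.

7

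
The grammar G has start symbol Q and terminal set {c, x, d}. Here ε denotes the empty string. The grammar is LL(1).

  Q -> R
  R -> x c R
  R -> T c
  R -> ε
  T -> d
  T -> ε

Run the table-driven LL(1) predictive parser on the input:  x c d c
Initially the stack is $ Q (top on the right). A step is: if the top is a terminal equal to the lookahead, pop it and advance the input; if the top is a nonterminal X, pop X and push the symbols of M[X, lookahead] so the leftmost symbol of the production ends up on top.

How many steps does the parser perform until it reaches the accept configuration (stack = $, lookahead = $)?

8

     Stack    Input      Action
  1  $ Q      x c d c $  expand Q -> R
  2  $ R      x c d c $  expand R -> x c R
  3  $ R c x  x c d c $  match x
  4  $ R c    c d c $    match c
  5  $ R      d c $      expand R -> T c
  6  $ c T    d c $      expand T -> d
  7  $ c d    d c $      match d
  8  $ c      c $        match c
Accept reached after 8 steps.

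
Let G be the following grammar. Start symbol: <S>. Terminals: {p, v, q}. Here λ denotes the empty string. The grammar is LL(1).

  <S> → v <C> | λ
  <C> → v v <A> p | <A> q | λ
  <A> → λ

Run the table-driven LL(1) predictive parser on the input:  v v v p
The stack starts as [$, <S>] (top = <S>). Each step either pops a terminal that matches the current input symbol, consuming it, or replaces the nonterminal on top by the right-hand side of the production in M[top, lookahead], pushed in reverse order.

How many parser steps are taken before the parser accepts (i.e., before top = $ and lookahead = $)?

     Stack        Input      Action
  1  $ <S>        v v v p $  expand <S> → v <C>
  2  $ <C> v      v v v p $  match v
  3  $ <C>        v v p $    expand <C> → v v <A> p
  4  $ p <A> v v  v v p $    match v
  5  $ p <A> v    v p $      match v
  6  $ p <A>      p $        expand <A> → λ
  7  $ p          p $        match p
Accept reached after 7 steps.

7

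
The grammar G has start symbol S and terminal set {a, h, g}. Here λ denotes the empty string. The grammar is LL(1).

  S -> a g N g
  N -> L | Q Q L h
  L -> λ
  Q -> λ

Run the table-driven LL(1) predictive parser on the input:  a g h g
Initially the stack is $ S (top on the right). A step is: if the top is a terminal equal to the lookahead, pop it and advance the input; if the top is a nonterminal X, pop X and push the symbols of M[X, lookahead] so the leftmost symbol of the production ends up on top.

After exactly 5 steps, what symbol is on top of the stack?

Q

     Stack        Input      Action
  1  $ S          a g h g $  expand S -> a g N g
  2  $ g N g a    a g h g $  match a
  3  $ g N g      g h g $    match g
  4  $ g N        h g $      expand N -> Q Q L h
  5  $ g h L Q Q  h g $      expand Q -> λ
Stack after step 5: $ g h L Q (top = Q).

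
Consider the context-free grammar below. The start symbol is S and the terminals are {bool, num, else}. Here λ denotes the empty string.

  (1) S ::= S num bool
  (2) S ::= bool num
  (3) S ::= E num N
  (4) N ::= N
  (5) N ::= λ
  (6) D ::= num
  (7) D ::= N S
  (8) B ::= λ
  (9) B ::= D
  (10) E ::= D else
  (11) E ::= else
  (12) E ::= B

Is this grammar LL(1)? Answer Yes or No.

FIRST(S) = {bool, else, num}
FIRST(N) = {λ}
FIRST(D) = {bool, else, num}
FIRST(B) = {λ, bool, else, num}
FIRST(E) = {λ, bool, else, num}
FOLLOW(S) = {$, else, num}
FOLLOW(N) = {$, bool, else, num}
FOLLOW(D) = {else, num}
FOLLOW(B) = {num}
FOLLOW(E) = {num}
Cell M[B, num] receives both B ::= λ and B ::= D — the grammar is not LL(1).

No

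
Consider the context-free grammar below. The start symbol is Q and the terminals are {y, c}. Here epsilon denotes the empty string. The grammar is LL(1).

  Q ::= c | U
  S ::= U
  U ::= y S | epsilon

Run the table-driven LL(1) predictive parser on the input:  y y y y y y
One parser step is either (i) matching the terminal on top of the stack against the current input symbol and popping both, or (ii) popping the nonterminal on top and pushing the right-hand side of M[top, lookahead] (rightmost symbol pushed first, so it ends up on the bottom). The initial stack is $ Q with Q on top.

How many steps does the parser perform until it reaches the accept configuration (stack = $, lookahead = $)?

20

step 1: stack=$ Q  input=y y y y y y $  — expand Q ::= U
step 2: stack=$ U  input=y y y y y y $  — expand U ::= y S
step 3: stack=$ S y  input=y y y y y y $  — match y
step 4: stack=$ S  input=y y y y y $  — expand S ::= U
step 5: stack=$ U  input=y y y y y $  — expand U ::= y S
step 6: stack=$ S y  input=y y y y y $  — match y
step 7: stack=$ S  input=y y y y $  — expand S ::= U
step 8: stack=$ U  input=y y y y $  — expand U ::= y S
step 9: stack=$ S y  input=y y y y $  — match y
step 10: stack=$ S  input=y y y $  — expand S ::= U
step 11: stack=$ U  input=y y y $  — expand U ::= y S
step 12: stack=$ S y  input=y y y $  — match y
step 13: stack=$ S  input=y y $  — expand S ::= U
step 14: stack=$ U  input=y y $  — expand U ::= y S
step 15: stack=$ S y  input=y y $  — match y
step 16: stack=$ S  input=y $  — expand S ::= U
step 17: stack=$ U  input=y $  — expand U ::= y S
step 18: stack=$ S y  input=y $  — match y
step 19: stack=$ S  input=$  — expand S ::= U
step 20: stack=$ U  input=$  — expand U ::= epsilon
Accept reached after 20 steps.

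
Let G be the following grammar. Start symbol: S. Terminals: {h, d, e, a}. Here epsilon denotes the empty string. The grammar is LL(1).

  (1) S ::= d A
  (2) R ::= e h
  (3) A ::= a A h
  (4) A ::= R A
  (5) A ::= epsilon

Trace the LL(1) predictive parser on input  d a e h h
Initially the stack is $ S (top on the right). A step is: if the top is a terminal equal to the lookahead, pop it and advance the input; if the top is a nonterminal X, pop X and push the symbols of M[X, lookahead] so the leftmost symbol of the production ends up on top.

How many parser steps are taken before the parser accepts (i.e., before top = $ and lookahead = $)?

step 1: stack=$ S  input=d a e h h $  — expand S ::= d A
step 2: stack=$ A d  input=d a e h h $  — match d
step 3: stack=$ A  input=a e h h $  — expand A ::= a A h
step 4: stack=$ h A a  input=a e h h $  — match a
step 5: stack=$ h A  input=e h h $  — expand A ::= R A
step 6: stack=$ h A R  input=e h h $  — expand R ::= e h
step 7: stack=$ h A h e  input=e h h $  — match e
step 8: stack=$ h A h  input=h h $  — match h
step 9: stack=$ h A  input=h $  — expand A ::= epsilon
step 10: stack=$ h  input=h $  — match h
Accept reached after 10 steps.

10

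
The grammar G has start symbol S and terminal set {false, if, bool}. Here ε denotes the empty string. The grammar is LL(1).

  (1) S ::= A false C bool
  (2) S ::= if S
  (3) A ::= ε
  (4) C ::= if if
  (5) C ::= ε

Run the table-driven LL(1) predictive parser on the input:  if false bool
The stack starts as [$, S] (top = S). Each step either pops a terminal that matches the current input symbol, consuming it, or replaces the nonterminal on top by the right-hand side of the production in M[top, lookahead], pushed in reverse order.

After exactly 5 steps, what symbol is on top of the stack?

C

     Stack             Input            Action
  1  $ S               if false bool $  expand S ::= if S
  2  $ S if            if false bool $  match if
  3  $ S               false bool $     expand S ::= A false C bool
  4  $ bool C false A  false bool $     expand A ::= ε
  5  $ bool C false    false bool $     match false
Stack after step 5: $ bool C (top = C).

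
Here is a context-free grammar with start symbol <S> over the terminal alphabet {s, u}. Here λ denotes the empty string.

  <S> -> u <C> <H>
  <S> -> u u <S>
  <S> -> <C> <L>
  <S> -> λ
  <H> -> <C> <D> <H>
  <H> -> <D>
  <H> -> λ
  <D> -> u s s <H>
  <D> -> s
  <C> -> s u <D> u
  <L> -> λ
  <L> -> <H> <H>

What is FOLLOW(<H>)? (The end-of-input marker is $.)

{$, s, u}

FIRST(<D>) = {s, u}
FIRST(<C>) = {s}
FIRST(<S>) = {λ, s, u}  (via <C> <L>)
FIRST(<H>) = {λ, s, u}  (via <C> <D> <H>, <D>)
FIRST(<L>) = {λ, s, u}  (via <H> <H>)
FOLLOW(<S>) includes $ since <S> is the start symbol.
FOLLOW(<S>): in <S>->u u <S>, the suffix after <S> is empty (adds nothing new). Thus FOLLOW(<S>) = {$}.
FOLLOW(<C>): in <S>->u <C> <H>, <C> is followed by <H> with FIRST {λ, s, u}; in <S>->u <C> <H>, the suffix after <C> is nullable, so FOLLOW(<C>) ⊇ FOLLOW(<S>) = {$}; in <S>-><C> <L>, <C> is followed by <L> with FIRST {λ, s, u}; in <S>-><C> <L>, the suffix after <C> is nullable, so FOLLOW(<C>) ⊇ FOLLOW(<S>) = {$}; in <H>-><C> <D> <H>, <C> is followed by <D> <H> with FIRST {s, u}. Thus FOLLOW(<C>) = {$, s, u}.
FOLLOW(<L>): in <S>-><C> <L>, the suffix after <L> is empty, so FOLLOW(<L>) ⊇ FOLLOW(<S>) = {$}. Thus FOLLOW(<L>) = {$}.
FOLLOW(<H>): in <S>->u <C> <H>, the suffix after <H> is empty, so FOLLOW(<H>) ⊇ FOLLOW(<S>) = {$}; in <H>-><C> <D> <H>, the suffix after <H> is empty (adds nothing new); in <D>->u s s <H>, the suffix after <H> is empty, so FOLLOW(<H>) ⊇ FOLLOW(<D>) = {$, s, u}; in <L>-><H> <H> (occurrence 1), <H> is followed by <H> with FIRST {λ, s, u}; in <L>-><H> <H> (occurrence 1), the suffix after <H> is nullable, so FOLLOW(<H>) ⊇ FOLLOW(<L>) = {$}; in <L>-><H> <H> (occurrence 2), the suffix after <H> is empty, so FOLLOW(<H>) ⊇ FOLLOW(<L>) = {$}. Thus FOLLOW(<H>) = {$, s, u}.
FOLLOW(<D>): in <H>-><C> <D> <H>, <D> is followed by <H> with FIRST {λ, s, u}; in <H>-><C> <D> <H>, the suffix after <D> is nullable, so FOLLOW(<D>) ⊇ FOLLOW(<H>) = {$, s, u}; in <H>-><D>, the suffix after <D> is empty, so FOLLOW(<D>) ⊇ FOLLOW(<H>) = {$, s, u}; in <C>->s u <D> u, <D> is followed by u with FIRST {u}. Thus FOLLOW(<D>) = {$, s, u}.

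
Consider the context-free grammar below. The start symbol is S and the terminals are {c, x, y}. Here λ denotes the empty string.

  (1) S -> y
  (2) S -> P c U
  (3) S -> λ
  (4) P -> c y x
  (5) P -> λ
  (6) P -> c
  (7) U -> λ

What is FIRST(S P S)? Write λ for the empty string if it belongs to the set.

FIRST(P) = {λ, c}
FIRST(U) = {λ}
FIRST(S) = {λ, c, y}  (via P c U)
FIRST(S P S): take FIRST of each symbol in turn, carrying on past any symbol whose FIRST contains λ; result {λ, c, y}.

{λ, c, y}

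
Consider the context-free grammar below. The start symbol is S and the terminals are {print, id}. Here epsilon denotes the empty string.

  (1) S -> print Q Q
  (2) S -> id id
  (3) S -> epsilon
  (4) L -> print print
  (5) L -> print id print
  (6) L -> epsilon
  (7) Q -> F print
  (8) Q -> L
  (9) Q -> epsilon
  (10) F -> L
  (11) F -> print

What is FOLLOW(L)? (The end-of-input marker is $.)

{$, print}

FIRST(S): from S->print Q Q we get {print}; from S->id id we get {id}; from S->epsilon we get {epsilon}. So FIRST(S) = {epsilon, id, print}.
FIRST(L): from L->print print we get {print}; from L->print id print we get {print}; from L->epsilon we get {epsilon}. So FIRST(L) = {epsilon, print}.
FIRST(F): from F->L we get {epsilon, print}; from F->print we get {print}. So FIRST(F) = {epsilon, print}.
FIRST(Q): from Q->F print we get {print}; from Q->L we get {epsilon, print}; from Q->epsilon we get {epsilon}. So FIRST(Q) = {epsilon, print}.
FOLLOW(S) includes $ since S is the start symbol.
FOLLOW(S): S appears on no right-hand side. Thus FOLLOW(S) = {$}.
FOLLOW(Q): in S->print Q Q (occurrence 1), Q is followed by Q with FIRST {epsilon, print}; in S->print Q Q (occurrence 1), the suffix after Q is nullable, so FOLLOW(Q) ⊇ FOLLOW(S) = {$}; in S->print Q Q (occurrence 2), the suffix after Q is empty, so FOLLOW(Q) ⊇ FOLLOW(S) = {$}. Thus FOLLOW(Q) = {$, print}.
FOLLOW(F): in Q->F print, F is followed by print with FIRST {print}. Thus FOLLOW(F) = {print}.
FOLLOW(L): in Q->L, the suffix after L is empty, so FOLLOW(L) ⊇ FOLLOW(Q) = {$, print}; in F->L, the suffix after L is empty, so FOLLOW(L) ⊇ FOLLOW(F) = {print}. Thus FOLLOW(L) = {$, print}.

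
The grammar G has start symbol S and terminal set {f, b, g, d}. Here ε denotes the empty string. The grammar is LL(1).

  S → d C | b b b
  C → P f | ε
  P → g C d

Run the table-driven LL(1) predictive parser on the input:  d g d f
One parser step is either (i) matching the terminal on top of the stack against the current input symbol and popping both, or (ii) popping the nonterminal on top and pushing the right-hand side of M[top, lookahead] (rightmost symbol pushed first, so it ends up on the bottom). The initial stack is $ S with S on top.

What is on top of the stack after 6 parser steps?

step 1: stack=$ S  input=d g d f $  — expand S → d C
step 2: stack=$ C d  input=d g d f $  — match d
step 3: stack=$ C  input=g d f $  — expand C → P f
step 4: stack=$ f P  input=g d f $  — expand P → g C d
step 5: stack=$ f d C g  input=g d f $  — match g
step 6: stack=$ f d C  input=d f $  — expand C → ε
Stack after step 6: $ f d (top = d).

d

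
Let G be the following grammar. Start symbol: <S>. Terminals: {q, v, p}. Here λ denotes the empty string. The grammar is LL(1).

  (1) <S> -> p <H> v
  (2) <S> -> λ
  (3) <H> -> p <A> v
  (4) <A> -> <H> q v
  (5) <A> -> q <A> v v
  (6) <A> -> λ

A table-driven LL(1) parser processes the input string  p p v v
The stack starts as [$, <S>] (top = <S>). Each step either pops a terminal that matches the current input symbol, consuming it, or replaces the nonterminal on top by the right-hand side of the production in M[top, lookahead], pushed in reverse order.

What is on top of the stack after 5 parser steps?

v

step 1: stack=$ <S>  input=p p v v $  — expand <S> -> p <H> v
step 2: stack=$ v <H> p  input=p p v v $  — match p
step 3: stack=$ v <H>  input=p v v $  — expand <H> -> p <A> v
step 4: stack=$ v v <A> p  input=p v v $  — match p
step 5: stack=$ v v <A>  input=v v $  — expand <A> -> λ
Stack after step 5: $ v v (top = v).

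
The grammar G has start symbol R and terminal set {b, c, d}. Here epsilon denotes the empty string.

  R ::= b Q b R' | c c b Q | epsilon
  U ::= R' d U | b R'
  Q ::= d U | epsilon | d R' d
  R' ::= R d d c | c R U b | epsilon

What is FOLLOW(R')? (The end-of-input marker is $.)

{$, b, c, d}

FIRST(R): from R::=b Q b R' we get {b}; from R::=c c b Q we get {c}; from R::=epsilon we get {epsilon}. So FIRST(R) = {epsilon, b, c}.
FIRST(Q): from Q::=d U we get {d}; from Q::=epsilon we get {epsilon}; from Q::=d R' d we get {d}. So FIRST(Q) = {epsilon, d}.
FIRST(R'): from R'::=R d d c we get {b, c, d}; from R'::=c R U b we get {c}; from R'::=epsilon we get {epsilon}. So FIRST(R') = {epsilon, b, c, d}.
FIRST(U): from U::=R' d U we get {b, c, d}; from U::=b R' we get {b}. So FIRST(U) = {b, c, d}.
FOLLOW(R) includes $ since R is the start symbol.
FOLLOW(R): in R'::=R d d c, R is followed by d d c with FIRST {d}; in R'::=c R U b, R is followed by U b with FIRST {b, c, d}. Thus FOLLOW(R) = {$, b, c, d}.
FOLLOW(Q): in R::=b Q b R', Q is followed by b R' with FIRST {b}; in R::=c c b Q, the suffix after Q is empty, so FOLLOW(Q) ⊇ FOLLOW(R) = {$, b, c, d}. Thus FOLLOW(Q) = {$, b, c, d}.
FOLLOW(U): in U::=R' d U, the suffix after U is empty (adds nothing new); in Q::=d U, the suffix after U is empty, so FOLLOW(U) ⊇ FOLLOW(Q) = {$, b, c, d}; in R'::=c R U b, U is followed by b with FIRST {b}. Thus FOLLOW(U) = {$, b, c, d}.
FOLLOW(R'): in R::=b Q b R', the suffix after R' is empty, so FOLLOW(R') ⊇ FOLLOW(R) = {$, b, c, d}; in U::=R' d U, R' is followed by d U with FIRST {d}; in U::=b R', the suffix after R' is empty, so FOLLOW(R') ⊇ FOLLOW(U) = {$, b, c, d}; in Q::=d R' d, R' is followed by d with FIRST {d}. Thus FOLLOW(R') = {$, b, c, d}.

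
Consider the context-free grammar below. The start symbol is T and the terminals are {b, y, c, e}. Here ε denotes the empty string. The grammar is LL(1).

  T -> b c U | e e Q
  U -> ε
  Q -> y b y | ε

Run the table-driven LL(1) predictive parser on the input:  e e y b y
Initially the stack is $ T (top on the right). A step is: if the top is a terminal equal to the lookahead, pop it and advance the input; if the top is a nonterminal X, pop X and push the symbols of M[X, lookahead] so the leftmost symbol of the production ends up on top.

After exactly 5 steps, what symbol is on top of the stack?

     Stack    Input        Action
  1  $ T      e e y b y $  expand T -> e e Q
  2  $ Q e e  e e y b y $  match e
  3  $ Q e    e y b y $    match e
  4  $ Q      y b y $      expand Q -> y b y
  5  $ y b y  y b y $      match y
Stack after step 5: $ y b (top = b).

b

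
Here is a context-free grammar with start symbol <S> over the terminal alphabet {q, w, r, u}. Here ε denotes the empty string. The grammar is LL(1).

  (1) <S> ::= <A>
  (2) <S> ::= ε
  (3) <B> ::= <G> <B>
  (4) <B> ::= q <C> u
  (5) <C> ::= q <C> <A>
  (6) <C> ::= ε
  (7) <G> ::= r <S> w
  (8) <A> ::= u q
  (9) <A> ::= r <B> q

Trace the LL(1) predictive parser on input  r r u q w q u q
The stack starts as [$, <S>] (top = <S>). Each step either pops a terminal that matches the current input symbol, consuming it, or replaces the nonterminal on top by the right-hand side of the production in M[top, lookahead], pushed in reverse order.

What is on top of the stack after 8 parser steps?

     Stack            Input              Action
  1  $ <S>            r r u q w q u q $  expand <S> ::= <A>
  2  $ <A>            r r u q w q u q $  expand <A> ::= r <B> q
  3  $ q <B> r        r r u q w q u q $  match r
  4  $ q <B>          r u q w q u q $    expand <B> ::= <G> <B>
  5  $ q <B> <G>      r u q w q u q $    expand <G> ::= r <S> w
  6  $ q <B> w <S> r  r u q w q u q $    match r
  7  $ q <B> w <S>    u q w q u q $      expand <S> ::= <A>
  8  $ q <B> w <A>    u q w q u q $      expand <A> ::= u q
Stack after step 8: $ q <B> w q u (top = u).

u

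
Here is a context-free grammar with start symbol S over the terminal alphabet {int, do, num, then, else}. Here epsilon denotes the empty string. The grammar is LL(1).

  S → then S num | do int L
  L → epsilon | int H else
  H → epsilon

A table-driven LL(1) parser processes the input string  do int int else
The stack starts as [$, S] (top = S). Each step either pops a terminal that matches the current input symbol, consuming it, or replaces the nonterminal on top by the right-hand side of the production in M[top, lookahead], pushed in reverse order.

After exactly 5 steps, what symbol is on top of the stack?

H

     Stack         Input              Action
  1  $ S           do int int else $  expand S → do int L
  2  $ L int do    do int int else $  match do
  3  $ L int       int int else $     match int
  4  $ L           int else $         expand L → int H else
  5  $ else H int  int else $         match int
Stack after step 5: $ else H (top = H).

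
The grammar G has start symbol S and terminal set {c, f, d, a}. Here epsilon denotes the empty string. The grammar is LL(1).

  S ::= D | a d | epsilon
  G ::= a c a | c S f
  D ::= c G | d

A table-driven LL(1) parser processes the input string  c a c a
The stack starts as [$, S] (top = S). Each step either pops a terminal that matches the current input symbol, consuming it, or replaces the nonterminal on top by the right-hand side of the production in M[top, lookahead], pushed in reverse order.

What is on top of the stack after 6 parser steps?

step 1: stack=$ S  input=c a c a $  — expand S ::= D
step 2: stack=$ D  input=c a c a $  — expand D ::= c G
step 3: stack=$ G c  input=c a c a $  — match c
step 4: stack=$ G  input=a c a $  — expand G ::= a c a
step 5: stack=$ a c a  input=a c a $  — match a
step 6: stack=$ a c  input=c a $  — match c
Stack after step 6: $ a (top = a).

a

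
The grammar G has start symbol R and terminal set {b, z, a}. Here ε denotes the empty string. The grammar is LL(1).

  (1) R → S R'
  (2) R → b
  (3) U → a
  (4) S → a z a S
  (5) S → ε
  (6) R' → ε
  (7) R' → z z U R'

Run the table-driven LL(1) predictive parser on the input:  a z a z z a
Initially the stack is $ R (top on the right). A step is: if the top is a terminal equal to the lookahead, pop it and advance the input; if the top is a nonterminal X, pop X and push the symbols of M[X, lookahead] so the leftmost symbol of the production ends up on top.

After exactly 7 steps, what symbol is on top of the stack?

z

step 1: stack=$ R  input=a z a z z a $  — expand R → S R'
step 2: stack=$ R' S  input=a z a z z a $  — expand S → a z a S
step 3: stack=$ R' S a z a  input=a z a z z a $  — match a
step 4: stack=$ R' S a z  input=z a z z a $  — match z
step 5: stack=$ R' S a  input=a z z a $  — match a
step 6: stack=$ R' S  input=z z a $  — expand S → ε
step 7: stack=$ R'  input=z z a $  — expand R' → z z U R'
Stack after step 7: $ R' U z z (top = z).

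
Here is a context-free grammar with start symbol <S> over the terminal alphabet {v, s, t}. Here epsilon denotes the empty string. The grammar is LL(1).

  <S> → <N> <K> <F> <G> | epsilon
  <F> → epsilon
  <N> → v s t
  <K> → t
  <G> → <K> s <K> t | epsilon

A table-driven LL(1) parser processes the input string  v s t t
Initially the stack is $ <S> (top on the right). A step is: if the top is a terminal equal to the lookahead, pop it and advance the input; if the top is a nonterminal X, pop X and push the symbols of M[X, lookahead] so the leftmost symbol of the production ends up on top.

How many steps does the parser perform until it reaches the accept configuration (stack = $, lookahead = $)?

step 1: stack=$ <S>  input=v s t t $  — expand <S> → <N> <K> <F> <G>
step 2: stack=$ <G> <F> <K> <N>  input=v s t t $  — expand <N> → v s t
step 3: stack=$ <G> <F> <K> t s v  input=v s t t $  — match v
step 4: stack=$ <G> <F> <K> t s  input=s t t $  — match s
step 5: stack=$ <G> <F> <K> t  input=t t $  — match t
step 6: stack=$ <G> <F> <K>  input=t $  — expand <K> → t
step 7: stack=$ <G> <F> t  input=t $  — match t
step 8: stack=$ <G> <F>  input=$  — expand <F> → epsilon
step 9: stack=$ <G>  input=$  — expand <G> → epsilon
Accept reached after 9 steps.

9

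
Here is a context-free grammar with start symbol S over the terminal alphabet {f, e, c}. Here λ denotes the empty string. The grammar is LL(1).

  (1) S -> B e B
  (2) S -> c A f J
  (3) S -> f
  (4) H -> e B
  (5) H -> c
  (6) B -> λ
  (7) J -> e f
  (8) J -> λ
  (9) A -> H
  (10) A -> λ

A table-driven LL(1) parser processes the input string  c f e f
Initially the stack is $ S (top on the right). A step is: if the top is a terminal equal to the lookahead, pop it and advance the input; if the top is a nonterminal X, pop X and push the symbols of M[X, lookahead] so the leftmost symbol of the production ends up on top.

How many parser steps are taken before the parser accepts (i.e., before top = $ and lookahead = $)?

step 1: stack=$ S  input=c f e f $  — expand S -> c A f J
step 2: stack=$ J f A c  input=c f e f $  — match c
step 3: stack=$ J f A  input=f e f $  — expand A -> λ
step 4: stack=$ J f  input=f e f $  — match f
step 5: stack=$ J  input=e f $  — expand J -> e f
step 6: stack=$ f e  input=e f $  — match e
step 7: stack=$ f  input=f $  — match f
Accept reached after 7 steps.

7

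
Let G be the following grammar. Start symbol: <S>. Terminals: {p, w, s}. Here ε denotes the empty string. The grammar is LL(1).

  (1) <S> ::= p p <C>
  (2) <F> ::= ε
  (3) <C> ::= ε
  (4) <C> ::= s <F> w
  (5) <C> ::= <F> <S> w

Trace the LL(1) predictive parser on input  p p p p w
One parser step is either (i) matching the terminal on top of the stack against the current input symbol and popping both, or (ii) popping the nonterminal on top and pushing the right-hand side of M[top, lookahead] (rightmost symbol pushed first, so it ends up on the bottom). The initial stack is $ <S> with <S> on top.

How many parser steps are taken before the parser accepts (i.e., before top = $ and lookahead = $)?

10

step 1: stack=$ <S>  input=p p p p w $  — expand <S> ::= p p <C>
step 2: stack=$ <C> p p  input=p p p p w $  — match p
step 3: stack=$ <C> p  input=p p p w $  — match p
step 4: stack=$ <C>  input=p p w $  — expand <C> ::= <F> <S> w
step 5: stack=$ w <S> <F>  input=p p w $  — expand <F> ::= ε
step 6: stack=$ w <S>  input=p p w $  — expand <S> ::= p p <C>
step 7: stack=$ w <C> p p  input=p p w $  — match p
step 8: stack=$ w <C> p  input=p w $  — match p
step 9: stack=$ w <C>  input=w $  — expand <C> ::= ε
step 10: stack=$ w  input=w $  — match w
Accept reached after 10 steps.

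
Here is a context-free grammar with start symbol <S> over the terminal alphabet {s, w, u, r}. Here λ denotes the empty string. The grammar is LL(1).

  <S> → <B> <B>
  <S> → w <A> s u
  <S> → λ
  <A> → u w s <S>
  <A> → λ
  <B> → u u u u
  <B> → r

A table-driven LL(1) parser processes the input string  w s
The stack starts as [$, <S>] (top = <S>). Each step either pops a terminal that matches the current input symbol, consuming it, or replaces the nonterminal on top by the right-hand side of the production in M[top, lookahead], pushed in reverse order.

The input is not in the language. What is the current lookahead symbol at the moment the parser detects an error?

$

step 1: stack=$ <S>  input=w s $  — expand <S> → w <A> s u
step 2: stack=$ u s <A> w  input=w s $  — match w
step 3: stack=$ u s <A>  input=s $  — expand <A> → λ
step 4: stack=$ u s  input=s $  — match s
step 5: stack=$ u  input=$  — error: top is terminal u but lookahead is $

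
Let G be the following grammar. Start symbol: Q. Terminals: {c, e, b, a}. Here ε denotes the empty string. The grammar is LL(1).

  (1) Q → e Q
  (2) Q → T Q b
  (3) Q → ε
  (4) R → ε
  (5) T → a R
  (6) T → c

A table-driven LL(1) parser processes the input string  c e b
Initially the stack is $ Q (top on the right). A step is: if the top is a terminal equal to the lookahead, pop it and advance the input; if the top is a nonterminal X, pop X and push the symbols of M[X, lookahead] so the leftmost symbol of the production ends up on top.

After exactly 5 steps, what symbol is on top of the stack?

step 1: stack=$ Q  input=c e b $  — expand Q → T Q b
step 2: stack=$ b Q T  input=c e b $  — expand T → c
step 3: stack=$ b Q c  input=c e b $  — match c
step 4: stack=$ b Q  input=e b $  — expand Q → e Q
step 5: stack=$ b Q e  input=e b $  — match e
Stack after step 5: $ b Q (top = Q).

Q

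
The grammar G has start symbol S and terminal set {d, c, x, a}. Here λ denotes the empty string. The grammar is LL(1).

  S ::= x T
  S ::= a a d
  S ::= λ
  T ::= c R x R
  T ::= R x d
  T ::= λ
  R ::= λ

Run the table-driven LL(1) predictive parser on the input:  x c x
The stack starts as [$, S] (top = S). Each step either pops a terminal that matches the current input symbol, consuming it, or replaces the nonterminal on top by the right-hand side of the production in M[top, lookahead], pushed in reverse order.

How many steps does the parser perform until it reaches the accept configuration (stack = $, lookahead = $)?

     Stack      Input    Action
  1  $ S        x c x $  expand S ::= x T
  2  $ T x      x c x $  match x
  3  $ T        c x $    expand T ::= c R x R
  4  $ R x R c  c x $    match c
  5  $ R x R    x $      expand R ::= λ
  6  $ R x      x $      match x
  7  $ R        $        expand R ::= λ
Accept reached after 7 steps.

7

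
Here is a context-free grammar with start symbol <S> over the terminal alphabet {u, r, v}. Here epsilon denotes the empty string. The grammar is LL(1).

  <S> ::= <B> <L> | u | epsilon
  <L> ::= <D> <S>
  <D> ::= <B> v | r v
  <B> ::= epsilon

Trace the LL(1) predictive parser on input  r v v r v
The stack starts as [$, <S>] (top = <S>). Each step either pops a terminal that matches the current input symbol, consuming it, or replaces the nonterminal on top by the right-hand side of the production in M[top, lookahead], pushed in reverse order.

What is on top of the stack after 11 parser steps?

      Stack        Input        Action
   1  $ <S>        r v v r v $  expand <S> ::= <B> <L>
   2  $ <L> <B>    r v v r v $  expand <B> ::= epsilon
   3  $ <L>        r v v r v $  expand <L> ::= <D> <S>
   4  $ <S> <D>    r v v r v $  expand <D> ::= r v
   5  $ <S> v r    r v v r v $  match r
   6  $ <S> v      v v r v $    match v
   7  $ <S>        v r v $      expand <S> ::= <B> <L>
   8  $ <L> <B>    v r v $      expand <B> ::= epsilon
   9  $ <L>        v r v $      expand <L> ::= <D> <S>
  10  $ <S> <D>    v r v $      expand <D> ::= <B> v
  11  $ <S> v <B>  v r v $      expand <B> ::= epsilon
Stack after step 11: $ <S> v (top = v).

v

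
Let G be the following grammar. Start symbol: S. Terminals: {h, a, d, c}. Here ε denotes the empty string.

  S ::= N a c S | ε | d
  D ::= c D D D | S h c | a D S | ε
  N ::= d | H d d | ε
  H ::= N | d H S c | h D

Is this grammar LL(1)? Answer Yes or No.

FIRST(S) = {ε, a, d, h}
FIRST(D) = {ε, a, c, d, h}
FIRST(N) = {ε, d, h}
FIRST(H) = {ε, d, h}
FOLLOW(S) = {$, a, c, d, h}
FOLLOW(D) = {a, c, d, h}
FOLLOW(N) = {a, c, d, h}
FOLLOW(H) = {a, c, d, h}
Cell M[D, a] receives both D ::= S h c and D ::= a D S and D ::= ε — the grammar is not LL(1).

No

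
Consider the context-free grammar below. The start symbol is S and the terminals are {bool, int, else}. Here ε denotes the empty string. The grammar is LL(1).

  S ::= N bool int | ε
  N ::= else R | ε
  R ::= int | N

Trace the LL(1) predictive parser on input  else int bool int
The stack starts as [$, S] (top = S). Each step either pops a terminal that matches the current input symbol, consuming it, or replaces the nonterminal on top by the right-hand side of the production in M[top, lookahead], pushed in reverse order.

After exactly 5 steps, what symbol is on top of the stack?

step 1: stack=$ S  input=else int bool int $  — expand S ::= N bool int
step 2: stack=$ int bool N  input=else int bool int $  — expand N ::= else R
step 3: stack=$ int bool R else  input=else int bool int $  — match else
step 4: stack=$ int bool R  input=int bool int $  — expand R ::= int
step 5: stack=$ int bool int  input=int bool int $  — match int
Stack after step 5: $ int bool (top = bool).

bool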